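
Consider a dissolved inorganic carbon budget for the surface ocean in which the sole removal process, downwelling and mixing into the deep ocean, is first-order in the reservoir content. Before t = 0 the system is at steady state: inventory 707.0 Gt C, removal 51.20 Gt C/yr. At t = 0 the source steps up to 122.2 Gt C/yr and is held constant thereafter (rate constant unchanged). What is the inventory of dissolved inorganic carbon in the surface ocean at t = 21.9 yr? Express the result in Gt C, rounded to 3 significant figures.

Residence time τ = M₀/F₀ = 13.81 yr. The eventual steady state is M_∞ = M₀·(F₁/F₀) = 707.0 × 122.2/51.20 = 1687.4 Gt C.
The anomaly ΔM(t) = M(t) − M_∞ decays as ΔM₀·e^(−t/τ) with ΔM₀ = 707.0 − 1687.4 = −980.4 Gt C.
At t = 21.9 yr, e^(−t/τ) = e^(−1.586) = 0.2047, so ΔM = −200.7 Gt C and M = 1687.4 − 200.7 = 1486.7 Gt C.

1490 Gt C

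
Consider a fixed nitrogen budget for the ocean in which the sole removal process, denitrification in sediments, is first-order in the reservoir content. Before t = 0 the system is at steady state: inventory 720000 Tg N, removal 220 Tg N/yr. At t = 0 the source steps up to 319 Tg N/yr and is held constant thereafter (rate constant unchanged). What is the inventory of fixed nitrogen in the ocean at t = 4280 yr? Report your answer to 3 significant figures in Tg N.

Residence time τ = M₀/F₀ = 3273 yr. The eventual steady state is M_∞ = M₀·(F₁/F₀) = 720000 × 319/220 = 1.0440×10^6 Tg N.
The anomaly ΔM(t) = M(t) − M_∞ decays as ΔM₀·e^(−t/τ) with ΔM₀ = 720000 − 1.0440×10^6 = −324000 Tg N.
At t = 4280 yr, e^(−t/τ) = e^(−1.308) = 0.2704, so ΔM = −87620 Tg N and M = 1.0440×10^6 − 87620 = 956380 Tg N.

956000 Tg N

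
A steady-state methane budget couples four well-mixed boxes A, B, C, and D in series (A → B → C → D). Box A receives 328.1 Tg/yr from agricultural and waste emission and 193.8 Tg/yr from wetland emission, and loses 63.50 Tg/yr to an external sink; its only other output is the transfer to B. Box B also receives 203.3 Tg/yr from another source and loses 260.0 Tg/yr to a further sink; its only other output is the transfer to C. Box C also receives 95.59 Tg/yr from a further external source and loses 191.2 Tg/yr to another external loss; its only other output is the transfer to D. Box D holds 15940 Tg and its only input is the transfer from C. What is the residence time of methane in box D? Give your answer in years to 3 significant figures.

Box A: F(A→B) = (328.1 + 193.8) − 63.50 = 458.40 Tg/yr.
Box B: F(B→C) = (458.40 + 203.3) − 260.0 = 401.70 Tg/yr.
Box C: F(C→D) = (401.70 + 95.59) − 191.2 = 306.09 Tg/yr.
Box D throughput = its input = 306.09 Tg/yr; τ = 15940 / 306.09 = 52.08 yr.

52.1 yr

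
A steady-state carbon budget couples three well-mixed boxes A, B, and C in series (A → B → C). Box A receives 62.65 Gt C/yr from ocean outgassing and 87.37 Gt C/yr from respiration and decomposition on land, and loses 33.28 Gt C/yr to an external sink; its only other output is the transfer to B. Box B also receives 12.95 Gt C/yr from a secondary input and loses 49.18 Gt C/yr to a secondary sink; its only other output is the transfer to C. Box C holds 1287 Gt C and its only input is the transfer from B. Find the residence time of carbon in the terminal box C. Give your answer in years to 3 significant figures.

Box A: F(A→B) = (62.65 + 87.37) − 33.28 = 116.74 Gt C/yr.
Box B: F(B→C) = (116.74 + 12.95) − 49.18 = 80.510 Gt C/yr.
Box C throughput = its input = 80.510 Gt C/yr; τ = 1287 / 80.510 = 15.99 yr.

16.0 yr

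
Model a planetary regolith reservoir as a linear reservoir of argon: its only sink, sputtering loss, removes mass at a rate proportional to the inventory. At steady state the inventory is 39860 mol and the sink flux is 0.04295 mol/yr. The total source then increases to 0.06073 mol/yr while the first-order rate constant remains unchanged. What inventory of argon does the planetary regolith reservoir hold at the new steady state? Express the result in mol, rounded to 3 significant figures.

Rate constant k = F/M = 0.04295 / 39860 = 1.078×10^-6 yr⁻¹.
At the new steady state, source = k·M_new ⇒ M_new = 0.06073 / 1.078×10^-6 = 56360 mol.
(Equivalently M_new = M × F_new/F_old = 39860 × 0.06073/0.04295.)

56400 mol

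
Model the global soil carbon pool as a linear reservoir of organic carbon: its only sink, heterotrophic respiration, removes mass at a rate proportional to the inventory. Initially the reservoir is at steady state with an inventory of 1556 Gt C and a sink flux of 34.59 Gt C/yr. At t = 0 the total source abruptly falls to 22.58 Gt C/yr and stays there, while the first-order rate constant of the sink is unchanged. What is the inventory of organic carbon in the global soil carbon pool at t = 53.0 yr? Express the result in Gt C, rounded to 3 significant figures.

The sink rate constant is k = F₀/M₀ = 34.59/1556 = 0.02223 yr⁻¹.
Solving dM/dt = F₁ − kM with M(0) = M₀ gives M(t) = F₁/k + (M₀ − F₁/k)·e^(−kt).
F₁/k = 22.58/0.02223 = 1015.7 Gt C; kt = 0.02223 × 53.0 = 1.178, e^(−kt) = 0.3078.
M(53.0) = 1015.7 + (1556 − 1015.7) × 0.3078 = 1015.7 + 166.3 = 1182.1 Gt C.

1180 Gt C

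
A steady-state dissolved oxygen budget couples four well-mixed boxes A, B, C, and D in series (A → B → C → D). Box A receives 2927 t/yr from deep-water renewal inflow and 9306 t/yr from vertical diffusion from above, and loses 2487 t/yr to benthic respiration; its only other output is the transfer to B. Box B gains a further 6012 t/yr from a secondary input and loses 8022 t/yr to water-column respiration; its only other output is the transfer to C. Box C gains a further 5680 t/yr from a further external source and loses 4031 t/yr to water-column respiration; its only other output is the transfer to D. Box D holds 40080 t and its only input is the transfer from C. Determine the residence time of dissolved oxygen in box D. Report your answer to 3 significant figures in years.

4.27 yr

Box A: F(A→B) = (2927 + 9306) − 2487 = 9746.0 t/yr.
Box B: F(B→C) = (9746.0 + 6012) − 8022 = 7736.0 t/yr.
Box C: F(C→D) = (7736.0 + 5680) − 4031 = 9385.0 t/yr.
Box D throughput = its input = 9385.0 t/yr; τ = 40080 / 9385.0 = 4.271 yr.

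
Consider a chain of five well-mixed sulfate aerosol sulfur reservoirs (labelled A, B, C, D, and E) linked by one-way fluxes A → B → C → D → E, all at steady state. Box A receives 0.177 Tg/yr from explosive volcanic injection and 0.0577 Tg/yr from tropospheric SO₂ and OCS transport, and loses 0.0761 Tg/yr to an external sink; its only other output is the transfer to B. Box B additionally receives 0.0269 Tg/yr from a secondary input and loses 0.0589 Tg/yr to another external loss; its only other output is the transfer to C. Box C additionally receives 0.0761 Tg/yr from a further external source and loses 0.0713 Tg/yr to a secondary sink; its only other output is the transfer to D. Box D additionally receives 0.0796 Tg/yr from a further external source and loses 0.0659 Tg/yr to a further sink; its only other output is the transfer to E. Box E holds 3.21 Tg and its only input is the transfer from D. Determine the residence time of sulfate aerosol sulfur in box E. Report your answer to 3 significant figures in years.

Box A: F(A→B) = (0.177 + 0.0577) − 0.0761 = 0.15860 Tg/yr.
Box B: F(B→C) = (0.15860 + 0.0269) − 0.0589 = 0.12660 Tg/yr.
Box C: F(C→D) = (0.12660 + 0.0761) − 0.0713 = 0.13140 Tg/yr.
Box D: F(D→E) = (0.13140 + 0.0796) − 0.0659 = 0.14510 Tg/yr.
Box E throughput = its input = 0.14510 Tg/yr; τ = 3.21 / 0.14510 = 22.12 yr.

22.1 yr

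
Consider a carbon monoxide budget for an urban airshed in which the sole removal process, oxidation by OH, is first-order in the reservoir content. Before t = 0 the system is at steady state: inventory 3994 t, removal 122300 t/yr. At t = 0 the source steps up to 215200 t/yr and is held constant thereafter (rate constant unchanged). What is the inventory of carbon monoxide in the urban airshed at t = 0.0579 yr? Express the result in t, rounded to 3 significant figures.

Residence time τ = M₀/F₀ = 0.03266 yr. The eventual steady state is M_∞ = M₀·(F₁/F₀) = 3994 × 215200/122300 = 7027.9 t.
The anomaly ΔM(t) = M(t) − M_∞ decays as ΔM₀·e^(−t/τ) with ΔM₀ = 3994 − 7027.9 = −3034 t.
At t = 0.0579 yr, e^(−t/τ) = e^(−1.773) = 0.1698, so ΔM = −515.2 t and M = 7027.9 − 515.2 = 6512.6 t.

6510 t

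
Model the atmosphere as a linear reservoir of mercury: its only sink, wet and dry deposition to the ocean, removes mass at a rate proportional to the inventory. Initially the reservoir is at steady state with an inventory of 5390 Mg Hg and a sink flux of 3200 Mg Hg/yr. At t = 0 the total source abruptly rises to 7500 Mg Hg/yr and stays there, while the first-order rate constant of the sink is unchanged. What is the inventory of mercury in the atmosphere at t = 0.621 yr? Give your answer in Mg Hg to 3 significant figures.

τ = M₀/F₀ = 5390/3200 = 1.684 yr; rate constant k = 1/τ.
New steady state M_∞ = F₁/k = F₁·τ = 7500 × 1.684 = 12633 Mg Hg.
M(t) = M_∞ + (M₀ − M_∞)·e^(−t/τ); t/τ = 0.621/1.684 = 0.3687, so e^(−t/τ) = 0.6916.
M(t) = 12633 − 7243 × 0.6916 = 7623.4 Mg Hg.

7620 Mg Hg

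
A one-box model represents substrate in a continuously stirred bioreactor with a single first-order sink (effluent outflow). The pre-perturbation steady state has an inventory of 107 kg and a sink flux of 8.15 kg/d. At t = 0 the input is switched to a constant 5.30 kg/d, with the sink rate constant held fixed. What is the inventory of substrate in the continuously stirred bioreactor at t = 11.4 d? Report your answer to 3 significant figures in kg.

τ = M₀/F₀ = 107/8.15 = 13.13 d; rate constant k = 1/τ.
New steady state M_∞ = F₁/k = F₁·τ = 5.30 × 13.13 = 69.583 kg.
M(t) = M_∞ + (M₀ − M_∞)·e^(−t/τ); t/τ = 11.4/13.13 = 0.8683, so e^(−t/τ) = 0.4197.
M(t) = 69.583 + 37.42 × 0.4197 = 85.285 kg.

85.3 kg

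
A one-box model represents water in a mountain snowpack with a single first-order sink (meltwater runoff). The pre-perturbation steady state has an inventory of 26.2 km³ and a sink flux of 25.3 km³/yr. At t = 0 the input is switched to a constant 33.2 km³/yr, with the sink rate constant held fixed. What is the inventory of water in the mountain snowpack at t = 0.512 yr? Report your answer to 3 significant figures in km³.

29.4 km³

Residence time τ = M₀/F₀ = 1.036 yr. The eventual steady state is M_∞ = M₀·(F₁/F₀) = 26.2 × 33.2/25.3 = 34.381 km³.
The anomaly ΔM(t) = M(t) − M_∞ decays as ΔM₀·e^(−t/τ) with ΔM₀ = 26.2 − 34.381 = −8.181 km³.
At t = 0.512 yr, e^(−t/τ) = e^(−0.4944) = 0.6099, so ΔM = −4.990 km³ and M = 34.381 − 4.990 = 29.391 km³.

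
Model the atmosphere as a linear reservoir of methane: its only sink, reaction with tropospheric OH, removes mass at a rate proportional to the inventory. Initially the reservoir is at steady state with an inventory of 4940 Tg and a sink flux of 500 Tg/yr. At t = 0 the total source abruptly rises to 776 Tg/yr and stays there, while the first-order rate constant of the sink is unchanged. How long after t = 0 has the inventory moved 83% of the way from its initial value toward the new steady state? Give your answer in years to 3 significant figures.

τ = M₀/F₀ = 4940/500 = 9.880 yr.
The remaining gap fraction is e^(−t/τ); 83% covered ⇒ e^(−t/τ) = 0.170.
t = −τ ln(0.170) = 9.880 × 1.772 = 17.51 yr.

17.5 yr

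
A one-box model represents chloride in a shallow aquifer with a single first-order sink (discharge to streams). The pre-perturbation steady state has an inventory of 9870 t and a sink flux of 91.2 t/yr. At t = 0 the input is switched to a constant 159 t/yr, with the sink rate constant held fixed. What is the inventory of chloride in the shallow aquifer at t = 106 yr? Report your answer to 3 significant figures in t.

14500 t

Residence time τ = M₀/F₀ = 108.2 yr. The eventual steady state is M_∞ = M₀·(F₁/F₀) = 9870 × 159/91.2 = 17208 t.
The anomaly ΔM(t) = M(t) − M_∞ decays as ΔM₀·e^(−t/τ) with ΔM₀ = 9870 − 17208 = −7338 t.
At t = 106 yr, e^(−t/τ) = e^(−0.9795) = 0.3755, so ΔM = −2755 t and M = 17208 − 2755 = 14452 t.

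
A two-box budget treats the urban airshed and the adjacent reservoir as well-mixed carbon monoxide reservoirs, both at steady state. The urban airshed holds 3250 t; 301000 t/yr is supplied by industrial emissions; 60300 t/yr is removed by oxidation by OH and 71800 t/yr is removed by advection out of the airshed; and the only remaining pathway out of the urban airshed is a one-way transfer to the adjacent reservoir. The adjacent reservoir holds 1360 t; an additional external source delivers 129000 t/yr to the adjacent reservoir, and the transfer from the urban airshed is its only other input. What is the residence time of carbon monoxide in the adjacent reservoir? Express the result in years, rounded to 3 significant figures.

0.00457 yr

Balance the urban airshed: ΣF_in = 301000 t/yr.
Transfer to the adjacent reservoir = ΣF_in − (60300 + 71800) = 168900 t/yr.
Total input to the adjacent reservoir = 168900 + 129000 = 297900 t/yr; at steady state this equals its total output.
τ = M / F = 1360 / 297900 = 0.004565 yr.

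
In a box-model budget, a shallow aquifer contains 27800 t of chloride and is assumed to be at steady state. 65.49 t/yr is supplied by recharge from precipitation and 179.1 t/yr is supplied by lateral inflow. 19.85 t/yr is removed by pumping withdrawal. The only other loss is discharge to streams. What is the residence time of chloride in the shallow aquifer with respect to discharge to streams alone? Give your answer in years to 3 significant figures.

124 yr

At steady state ΣF_in = ΣF_out.
ΣF_in = 65.49 + 179.1 = 244.59 t/yr.
Discharge to streams flux = ΣF_in − (19.85) = 244.59 − 19.85 = 224.7 t/yr.
τ = M / F = 27800 / 224.7 = 123.7 yr.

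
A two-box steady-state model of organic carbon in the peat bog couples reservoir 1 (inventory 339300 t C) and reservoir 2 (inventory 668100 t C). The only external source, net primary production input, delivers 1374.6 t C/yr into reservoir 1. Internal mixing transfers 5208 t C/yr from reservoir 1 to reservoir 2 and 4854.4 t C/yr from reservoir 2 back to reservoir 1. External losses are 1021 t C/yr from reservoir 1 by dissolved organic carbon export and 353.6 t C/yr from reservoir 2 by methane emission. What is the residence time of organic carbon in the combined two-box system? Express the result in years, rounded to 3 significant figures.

Residence time in the combined system uses the total inventory and the total *external* removal — internal exchanges between the two boxes cancel.
M_total = 339300 + 668100 = 1.0074×10^6 t C.
ΣF_external_out = 1021 + 353.6 = 1374.6 t C/yr.
τ = M_total / ΣF_ext = 1.0074×10^6 / 1374.6 = 732.9 yr.

733 yr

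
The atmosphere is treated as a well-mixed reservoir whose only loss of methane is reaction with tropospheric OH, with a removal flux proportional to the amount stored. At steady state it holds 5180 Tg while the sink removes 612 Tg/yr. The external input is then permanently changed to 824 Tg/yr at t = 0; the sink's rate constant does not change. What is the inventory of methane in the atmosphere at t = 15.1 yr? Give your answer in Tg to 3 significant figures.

6670 Tg

Residence time τ = M₀/F₀ = 8.464 yr. The eventual steady state is M_∞ = M₀·(F₁/F₀) = 5180 × 824/612 = 6974.4 Tg.
The anomaly ΔM(t) = M(t) − M_∞ decays as ΔM₀·e^(−t/τ) with ΔM₀ = 5180 − 6974.4 = −1794 Tg.
At t = 15.1 yr, e^(−t/τ) = e^(−1.784) = 0.1680, so ΔM = −301.4 Tg and M = 6974.4 − 301.4 = 6673.0 Tg.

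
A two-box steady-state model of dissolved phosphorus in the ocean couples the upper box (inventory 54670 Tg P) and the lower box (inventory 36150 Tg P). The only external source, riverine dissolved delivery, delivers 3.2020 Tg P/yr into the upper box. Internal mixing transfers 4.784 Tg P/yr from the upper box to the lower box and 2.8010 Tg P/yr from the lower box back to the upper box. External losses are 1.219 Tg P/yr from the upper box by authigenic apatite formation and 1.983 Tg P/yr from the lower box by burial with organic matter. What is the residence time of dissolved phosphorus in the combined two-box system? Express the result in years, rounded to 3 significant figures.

Treat the two boxes together as one reservoir: the mixing fluxes between them are internal recycling, so τ = ΣM / Σ(external losses).
M_total = 54670 + 36150 = 90820 Tg P.
ΣF_external_out = 1.219 + 1.983 = 3.2020 Tg P/yr.
τ = M_total / ΣF_ext = 90820 / 3.2020 = 28360 yr.

28400 yr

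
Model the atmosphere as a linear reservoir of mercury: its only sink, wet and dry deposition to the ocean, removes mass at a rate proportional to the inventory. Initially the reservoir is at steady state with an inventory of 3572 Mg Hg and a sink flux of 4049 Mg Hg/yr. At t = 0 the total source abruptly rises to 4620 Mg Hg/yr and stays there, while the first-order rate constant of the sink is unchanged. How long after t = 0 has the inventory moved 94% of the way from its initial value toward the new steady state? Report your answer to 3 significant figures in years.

2.48 yr

τ = M₀/F₀ = 3572/4049 = 0.8822 yr.
The remaining gap fraction is e^(−t/τ); 94% covered ⇒ e^(−t/τ) = 0.0600.
t = −τ ln(0.0600) = 0.8822 × 2.813 = 2.482 yr.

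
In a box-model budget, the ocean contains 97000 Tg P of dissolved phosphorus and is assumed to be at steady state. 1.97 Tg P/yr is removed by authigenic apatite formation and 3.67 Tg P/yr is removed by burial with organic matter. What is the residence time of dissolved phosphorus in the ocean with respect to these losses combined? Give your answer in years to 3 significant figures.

17200 yr

Total removal = 1.970 + 3.670 = 5.6400 Tg P/yr.
τ = M / ΣF_out = 97000 / 5.6400 = 17200 yr.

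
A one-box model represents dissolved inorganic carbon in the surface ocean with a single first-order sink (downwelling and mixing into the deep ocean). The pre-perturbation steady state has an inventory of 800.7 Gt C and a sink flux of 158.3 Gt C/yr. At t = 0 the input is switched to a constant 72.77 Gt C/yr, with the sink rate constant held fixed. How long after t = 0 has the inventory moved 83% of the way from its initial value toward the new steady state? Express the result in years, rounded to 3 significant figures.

τ = M₀/F₀ = 800.7/158.3 = 5.058 yr.
The remaining gap fraction is e^(−t/τ); 83% covered ⇒ e^(−t/τ) = 0.170.
t = −τ ln(0.170) = 5.058 × 1.772 = 8.963 yr.

8.96 yr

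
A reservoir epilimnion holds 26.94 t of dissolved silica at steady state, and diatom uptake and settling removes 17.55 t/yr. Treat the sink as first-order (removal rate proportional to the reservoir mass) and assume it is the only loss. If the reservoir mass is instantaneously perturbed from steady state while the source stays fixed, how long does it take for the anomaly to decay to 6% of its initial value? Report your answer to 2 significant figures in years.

For a linear reservoir the anomaly decays as exp(−t/τ) with τ = M/F = 26.94/17.55 = 1.535 yr.
exp(−t/τ) = 0.06 ⇒ t = −τ ln(0.06) = 1.535 × 2.813 = 4.319 yr.

4.3 yr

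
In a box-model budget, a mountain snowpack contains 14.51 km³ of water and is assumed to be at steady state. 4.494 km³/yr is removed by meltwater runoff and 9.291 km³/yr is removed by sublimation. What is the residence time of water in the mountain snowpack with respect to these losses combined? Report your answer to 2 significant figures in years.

1.1 yr

Total removal = 4.494 + 9.291 = 13.785 km³/yr.
τ = M / ΣF_out = 14.51 / 13.785 = 1.053 yr.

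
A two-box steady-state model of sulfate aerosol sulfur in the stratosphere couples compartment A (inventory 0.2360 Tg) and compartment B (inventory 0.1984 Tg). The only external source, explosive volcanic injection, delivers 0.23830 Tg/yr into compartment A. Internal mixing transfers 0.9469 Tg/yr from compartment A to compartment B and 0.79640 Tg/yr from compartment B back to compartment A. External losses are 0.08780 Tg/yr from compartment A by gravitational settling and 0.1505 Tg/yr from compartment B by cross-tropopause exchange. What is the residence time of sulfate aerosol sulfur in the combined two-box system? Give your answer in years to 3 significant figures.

Residence time in the combined system uses the total inventory and the total *external* removal — internal exchanges between the two boxes cancel.
M_total = 0.2360 + 0.1984 = 0.43440 Tg.
ΣF_external_out = 0.08780 + 0.1505 = 0.23830 Tg/yr.
τ = M_total / ΣF_ext = 0.43440 / 0.23830 = 1.823 yr.

1.82 yr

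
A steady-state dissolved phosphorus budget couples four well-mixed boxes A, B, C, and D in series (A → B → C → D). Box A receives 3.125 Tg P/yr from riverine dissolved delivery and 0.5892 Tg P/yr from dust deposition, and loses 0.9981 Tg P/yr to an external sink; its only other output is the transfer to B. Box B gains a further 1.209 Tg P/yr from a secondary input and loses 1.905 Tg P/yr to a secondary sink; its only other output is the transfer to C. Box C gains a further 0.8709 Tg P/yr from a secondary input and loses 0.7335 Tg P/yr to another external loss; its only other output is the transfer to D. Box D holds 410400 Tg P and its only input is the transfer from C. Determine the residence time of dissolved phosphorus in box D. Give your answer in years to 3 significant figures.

190000 yr

Box A: F(A→B) = (3.125 + 0.5892) − 0.9981 = 2.7161 Tg P/yr.
Box B: F(B→C) = (2.7161 + 1.209) − 1.905 = 2.0201 Tg P/yr.
Box C: F(C→D) = (2.0201 + 0.8709) − 0.7335 = 2.1575 Tg P/yr.
Box D throughput = its input = 2.1575 Tg P/yr; τ = 410400 / 2.1575 = 190200 yr.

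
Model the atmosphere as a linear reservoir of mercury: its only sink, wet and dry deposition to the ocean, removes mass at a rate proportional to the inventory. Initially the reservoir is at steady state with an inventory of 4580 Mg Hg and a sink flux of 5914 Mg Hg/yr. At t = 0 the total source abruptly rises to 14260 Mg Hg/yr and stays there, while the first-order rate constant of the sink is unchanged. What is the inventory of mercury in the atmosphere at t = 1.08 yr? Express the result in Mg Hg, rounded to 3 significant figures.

The sink rate constant is k = F₀/M₀ = 5914/4580 = 1.291 yr⁻¹.
Solving dM/dt = F₁ − kM with M(0) = M₀ gives M(t) = F₁/k + (M₀ − F₁/k)·e^(−kt).
F₁/k = 14260/1.291 = 11043 Mg Hg; kt = 1.291 × 1.08 = 1.395, e^(−kt) = 0.2479.
M(1.08) = 11043 + (4580 − 11043) × 0.2479 = 11043 − 1603 = 9440.9 Mg Hg.

9440 Mg Hg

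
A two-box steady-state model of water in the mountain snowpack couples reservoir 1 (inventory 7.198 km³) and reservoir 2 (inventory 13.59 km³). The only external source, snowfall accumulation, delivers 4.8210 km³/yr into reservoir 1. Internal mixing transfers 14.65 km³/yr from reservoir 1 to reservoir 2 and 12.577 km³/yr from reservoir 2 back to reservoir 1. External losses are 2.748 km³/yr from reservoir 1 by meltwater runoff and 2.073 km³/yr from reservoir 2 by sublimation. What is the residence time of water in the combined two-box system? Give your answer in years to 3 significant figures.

4.31 yr

Residence time in the combined system uses the total inventory and the total *external* removal — internal exchanges between the two boxes cancel.
M_total = 7.198 + 13.59 = 20.788 km³.
ΣF_external_out = 2.748 + 2.073 = 4.8210 km³/yr.
τ = M_total / ΣF_ext = 20.788 / 4.8210 = 4.312 yr.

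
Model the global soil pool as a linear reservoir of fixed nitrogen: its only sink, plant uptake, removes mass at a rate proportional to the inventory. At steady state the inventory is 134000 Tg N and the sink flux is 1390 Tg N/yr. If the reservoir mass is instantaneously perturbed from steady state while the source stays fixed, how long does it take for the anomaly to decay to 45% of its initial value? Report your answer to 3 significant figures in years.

77.0 yr

For a linear reservoir the anomaly decays as exp(−t/τ) with τ = M/F = 134000/1390 = 96.40 yr.
exp(−t/τ) = 0.45 ⇒ t = −τ ln(0.45) = 96.40 × 0.7985 = 76.98 yr.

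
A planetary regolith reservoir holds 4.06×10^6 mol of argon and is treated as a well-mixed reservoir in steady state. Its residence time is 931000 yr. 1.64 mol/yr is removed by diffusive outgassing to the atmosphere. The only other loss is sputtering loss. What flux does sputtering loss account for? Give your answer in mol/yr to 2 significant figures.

Total removal F = M/τ = 4.06×10^6 / 931000 = 4.361 mol/yr.
Sputtering loss = F − (1.64) = 4.361 − 1.640 = 2.721 mol/yr.

2.7 mol/yr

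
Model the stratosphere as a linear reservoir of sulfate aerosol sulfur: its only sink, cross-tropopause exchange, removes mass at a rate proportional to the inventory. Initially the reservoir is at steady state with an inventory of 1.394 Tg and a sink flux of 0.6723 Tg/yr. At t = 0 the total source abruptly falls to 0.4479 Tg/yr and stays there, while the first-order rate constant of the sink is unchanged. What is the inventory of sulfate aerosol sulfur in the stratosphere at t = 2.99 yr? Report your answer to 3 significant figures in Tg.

1.04 Tg

τ = M₀/F₀ = 1.394/0.6723 = 2.073 yr; rate constant k = 1/τ.
New steady state M_∞ = F₁/k = F₁·τ = 0.4479 × 2.073 = 0.92871 Tg.
M(t) = M_∞ + (M₀ − M_∞)·e^(−t/τ); t/τ = 2.99/2.073 = 1.442, so e^(−t/τ) = 0.2364.
M(t) = 0.92871 + 0.4653 × 0.2364 = 1.0387 Tg.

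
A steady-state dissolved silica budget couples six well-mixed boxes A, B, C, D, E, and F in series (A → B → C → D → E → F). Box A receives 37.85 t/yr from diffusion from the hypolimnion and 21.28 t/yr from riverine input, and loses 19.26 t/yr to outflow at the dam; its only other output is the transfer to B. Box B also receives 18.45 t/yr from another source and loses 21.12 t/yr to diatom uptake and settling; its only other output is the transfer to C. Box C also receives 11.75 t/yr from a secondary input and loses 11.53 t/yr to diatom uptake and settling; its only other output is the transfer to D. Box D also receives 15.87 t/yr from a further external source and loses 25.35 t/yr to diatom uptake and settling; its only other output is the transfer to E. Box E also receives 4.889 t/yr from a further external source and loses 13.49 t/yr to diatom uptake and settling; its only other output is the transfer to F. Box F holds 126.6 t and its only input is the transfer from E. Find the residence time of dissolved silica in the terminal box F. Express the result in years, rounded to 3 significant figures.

6.55 yr

Box A: F(A→B) = (37.85 + 21.28) − 19.26 = 39.870 t/yr.
Box B: F(B→C) = (39.870 + 18.45) − 21.12 = 37.200 t/yr.
Box C: F(C→D) = (37.200 + 11.75) − 11.53 = 37.420 t/yr.
Box D: F(D→E) = (37.420 + 15.87) − 25.35 = 27.940 t/yr.
Box E: F(E→F) = (27.940 + 4.889) − 13.49 = 19.339 t/yr.
Box F throughput = its input = 19.339 t/yr; τ = 126.6 / 19.339 = 6.546 yr.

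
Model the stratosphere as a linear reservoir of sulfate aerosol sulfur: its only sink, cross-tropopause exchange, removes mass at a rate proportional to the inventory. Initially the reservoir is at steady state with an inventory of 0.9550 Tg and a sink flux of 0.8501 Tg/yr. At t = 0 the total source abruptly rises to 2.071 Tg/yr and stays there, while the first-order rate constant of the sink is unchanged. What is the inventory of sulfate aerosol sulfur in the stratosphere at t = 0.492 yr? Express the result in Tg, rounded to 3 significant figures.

The sink rate constant is k = F₀/M₀ = 0.8501/0.9550 = 0.8902 yr⁻¹.
Solving dM/dt = F₁ − kM with M(0) = M₀ gives M(t) = F₁/k + (M₀ − F₁/k)·e^(−kt).
F₁/k = 2.071/0.8902 = 2.3266 Tg; kt = 0.8902 × 0.492 = 0.4380, e^(−kt) = 0.6454.
M(0.492) = 2.3266 + (0.9550 − 2.3266) × 0.6454 = 2.3266 − 0.8851 = 1.4414 Tg.

1.44 Tg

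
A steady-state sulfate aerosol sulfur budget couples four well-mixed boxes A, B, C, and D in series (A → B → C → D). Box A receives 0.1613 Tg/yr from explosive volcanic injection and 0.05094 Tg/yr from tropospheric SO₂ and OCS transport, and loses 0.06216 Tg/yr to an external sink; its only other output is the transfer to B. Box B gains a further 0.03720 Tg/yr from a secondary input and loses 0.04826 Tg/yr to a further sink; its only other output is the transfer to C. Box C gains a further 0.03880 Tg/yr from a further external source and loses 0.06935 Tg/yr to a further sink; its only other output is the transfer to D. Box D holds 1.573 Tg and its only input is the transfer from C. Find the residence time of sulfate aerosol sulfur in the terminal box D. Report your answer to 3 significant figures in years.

14.5 yr

Box A: F(A→B) = (0.1613 + 0.05094) − 0.06216 = 0.15008 Tg/yr.
Box B: F(B→C) = (0.15008 + 0.03720) − 0.04826 = 0.13902 Tg/yr.
Box C: F(C→D) = (0.13902 + 0.03880) − 0.06935 = 0.10847 Tg/yr.
Box D throughput = its input = 0.10847 Tg/yr; τ = 1.573 / 0.10847 = 14.50 yr.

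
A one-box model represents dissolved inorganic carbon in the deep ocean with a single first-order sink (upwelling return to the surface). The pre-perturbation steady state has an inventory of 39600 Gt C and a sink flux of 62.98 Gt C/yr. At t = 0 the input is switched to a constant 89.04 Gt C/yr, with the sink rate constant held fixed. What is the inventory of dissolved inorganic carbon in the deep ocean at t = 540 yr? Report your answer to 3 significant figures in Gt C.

49000 Gt C

τ = M₀/F₀ = 39600/62.98 = 628.8 yr; rate constant k = 1/τ.
New steady state M_∞ = F₁/k = F₁·τ = 89.04 × 628.8 = 55986 Gt C.
M(t) = M_∞ + (M₀ − M_∞)·e^(−t/τ); t/τ = 540/628.8 = 0.8588, so e^(−t/τ) = 0.4237.
M(t) = 55986 − 16390 × 0.4237 = 49044 Gt C.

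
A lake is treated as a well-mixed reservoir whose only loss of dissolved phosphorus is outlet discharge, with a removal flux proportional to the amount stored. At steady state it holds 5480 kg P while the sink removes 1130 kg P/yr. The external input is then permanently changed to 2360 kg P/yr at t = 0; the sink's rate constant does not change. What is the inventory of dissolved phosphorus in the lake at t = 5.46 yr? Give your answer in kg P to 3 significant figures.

τ = M₀/F₀ = 5480/1130 = 4.850 yr; rate constant k = 1/τ.
New steady state M_∞ = F₁/k = F₁·τ = 2360 × 4.850 = 11445 kg P.
M(t) = M_∞ + (M₀ − M_∞)·e^(−t/τ); t/τ = 5.46/4.850 = 1.126, so e^(−t/τ) = 0.3244.
M(t) = 11445 − 5965 × 0.3244 = 9510.1 kg P.

9510 kg P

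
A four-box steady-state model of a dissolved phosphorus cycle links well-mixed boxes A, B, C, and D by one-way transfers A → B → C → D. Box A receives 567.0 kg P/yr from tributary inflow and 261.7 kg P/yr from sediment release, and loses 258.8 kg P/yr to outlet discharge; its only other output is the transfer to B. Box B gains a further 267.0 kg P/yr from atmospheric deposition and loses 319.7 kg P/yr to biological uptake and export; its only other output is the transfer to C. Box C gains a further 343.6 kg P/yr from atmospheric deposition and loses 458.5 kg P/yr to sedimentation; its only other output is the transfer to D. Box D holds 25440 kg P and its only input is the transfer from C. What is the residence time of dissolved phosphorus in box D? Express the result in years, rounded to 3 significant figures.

63.2 yr

Box A: F(A→B) = (567.0 + 261.7) − 258.8 = 569.90 kg P/yr.
Box B: F(B→C) = (569.90 + 267.0) − 319.7 = 517.20 kg P/yr.
Box C: F(C→D) = (517.20 + 343.6) − 458.5 = 402.30 kg P/yr.
Box D throughput = its input = 402.30 kg P/yr; τ = 25440 / 402.30 = 63.24 yr.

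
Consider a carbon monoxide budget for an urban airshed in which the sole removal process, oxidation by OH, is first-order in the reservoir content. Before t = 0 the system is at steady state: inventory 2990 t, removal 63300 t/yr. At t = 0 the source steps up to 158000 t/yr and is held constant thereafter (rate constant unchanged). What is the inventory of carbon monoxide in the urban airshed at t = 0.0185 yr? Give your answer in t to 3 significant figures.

4440 t

The sink rate constant is k = F₀/M₀ = 63300/2990 = 21.17 yr⁻¹.
Solving dM/dt = F₁ − kM with M(0) = M₀ gives M(t) = F₁/k + (M₀ − F₁/k)·e^(−kt).
F₁/k = 158000/21.17 = 7463.2 t; kt = 21.17 × 0.0185 = 0.3917, e^(−kt) = 0.6759.
M(0.0185) = 7463.2 + (2990 − 7463.2) × 0.6759 = 7463.2 − 3024 = 4439.6 t.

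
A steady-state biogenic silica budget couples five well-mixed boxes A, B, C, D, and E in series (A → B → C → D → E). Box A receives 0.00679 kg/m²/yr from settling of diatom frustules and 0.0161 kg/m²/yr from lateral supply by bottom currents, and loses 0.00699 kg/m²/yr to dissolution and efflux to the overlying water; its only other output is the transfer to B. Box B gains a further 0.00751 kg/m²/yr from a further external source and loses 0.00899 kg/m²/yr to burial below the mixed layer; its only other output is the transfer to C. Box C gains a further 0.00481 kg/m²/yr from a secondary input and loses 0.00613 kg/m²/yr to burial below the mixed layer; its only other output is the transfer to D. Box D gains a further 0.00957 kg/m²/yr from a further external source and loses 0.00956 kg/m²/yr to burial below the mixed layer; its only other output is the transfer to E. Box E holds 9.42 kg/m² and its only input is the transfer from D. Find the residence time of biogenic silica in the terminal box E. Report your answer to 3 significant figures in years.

Box A: F(A→B) = (0.00679 + 0.0161) − 0.00699 = 0.015900 kg/m²/yr.
Box B: F(B→C) = (0.015900 + 0.00751) − 0.00899 = 0.014420 kg/m²/yr.
Box C: F(C→D) = (0.014420 + 0.00481) − 0.00613 = 0.013100 kg/m²/yr.
Box D: F(D→E) = (0.013100 + 0.00957) − 0.00956 = 0.013110 kg/m²/yr.
Box E throughput = its input = 0.013110 kg/m²/yr; τ = 9.42 / 0.013110 = 718.5 yr.

719 yr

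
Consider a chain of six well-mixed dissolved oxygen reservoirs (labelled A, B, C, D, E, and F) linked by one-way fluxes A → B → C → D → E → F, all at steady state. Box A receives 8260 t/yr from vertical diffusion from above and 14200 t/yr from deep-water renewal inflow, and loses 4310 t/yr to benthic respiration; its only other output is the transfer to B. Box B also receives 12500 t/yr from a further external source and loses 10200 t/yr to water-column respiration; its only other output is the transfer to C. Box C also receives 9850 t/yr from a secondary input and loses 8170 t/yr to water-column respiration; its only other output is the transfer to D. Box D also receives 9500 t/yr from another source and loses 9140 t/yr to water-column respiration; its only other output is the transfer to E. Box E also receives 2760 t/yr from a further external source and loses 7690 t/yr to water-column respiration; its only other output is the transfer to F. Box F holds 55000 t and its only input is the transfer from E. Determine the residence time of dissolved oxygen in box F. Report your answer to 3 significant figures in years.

Box A: F(A→B) = (8260 + 14200) − 4310 = 18150 t/yr.
Box B: F(B→C) = (18150 + 12500) − 10200 = 20450 t/yr.
Box C: F(C→D) = (20450 + 9850) − 8170 = 22130 t/yr.
Box D: F(D→E) = (22130 + 9500) − 9140 = 22490 t/yr.
Box E: F(E→F) = (22490 + 2760) − 7690 = 17560 t/yr.
Box F throughput = its input = 17560 t/yr; τ = 55000 / 17560 = 3.132 yr.

3.13 yr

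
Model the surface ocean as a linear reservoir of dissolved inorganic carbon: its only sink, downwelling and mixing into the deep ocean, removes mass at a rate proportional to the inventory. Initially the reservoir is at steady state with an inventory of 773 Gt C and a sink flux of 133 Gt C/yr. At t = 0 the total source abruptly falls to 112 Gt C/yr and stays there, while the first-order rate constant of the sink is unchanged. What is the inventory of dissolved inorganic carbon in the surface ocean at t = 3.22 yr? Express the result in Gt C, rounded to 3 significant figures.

τ = M₀/F₀ = 773/133 = 5.812 yr; rate constant k = 1/τ.
New steady state M_∞ = F₁/k = F₁·τ = 112 × 5.812 = 650.95 Gt C.
M(t) = M_∞ + (M₀ − M_∞)·e^(−t/τ); t/τ = 3.22/5.812 = 0.5540, so e^(−t/τ) = 0.5746.
M(t) = 650.95 + 122.1 × 0.5746 = 721.08 Gt C.

721 Gt C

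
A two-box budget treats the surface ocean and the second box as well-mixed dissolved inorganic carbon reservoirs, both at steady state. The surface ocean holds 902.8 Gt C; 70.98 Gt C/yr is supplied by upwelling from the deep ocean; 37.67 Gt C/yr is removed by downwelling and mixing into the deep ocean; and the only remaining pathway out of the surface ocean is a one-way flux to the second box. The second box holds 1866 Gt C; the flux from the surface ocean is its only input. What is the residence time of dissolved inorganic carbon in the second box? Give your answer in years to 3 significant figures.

Balance the surface ocean: ΣF_in = 70.980 Gt C/yr.
Flux to the second box = ΣF_in − (37.67) = 33.310 Gt C/yr.
At steady state the output of the second box equals its input, 33.310 Gt C/yr.
τ = M / F = 1866 / 33.310 = 56.02 yr.

56.0 yr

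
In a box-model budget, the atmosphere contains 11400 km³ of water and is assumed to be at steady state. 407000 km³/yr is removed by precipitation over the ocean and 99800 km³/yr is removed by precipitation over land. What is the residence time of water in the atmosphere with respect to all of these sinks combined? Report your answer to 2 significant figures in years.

Total removal flux = 407000 + 99800 = 506800 km³/yr.
τ = M / ΣF_out = 11400 / 506800 = 0.02249 yr.

0.022 yr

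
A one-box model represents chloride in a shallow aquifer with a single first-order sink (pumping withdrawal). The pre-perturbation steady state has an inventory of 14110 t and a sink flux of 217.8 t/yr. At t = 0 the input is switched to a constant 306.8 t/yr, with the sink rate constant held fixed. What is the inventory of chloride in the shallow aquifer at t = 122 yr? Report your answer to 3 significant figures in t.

19000 t

The sink rate constant is k = F₀/M₀ = 217.8/14110 = 0.01544 yr⁻¹.
Solving dM/dt = F₁ − kM with M(0) = M₀ gives M(t) = F₁/k + (M₀ − F₁/k)·e^(−kt).
F₁/k = 306.8/0.01544 = 19876 t; kt = 0.01544 × 122 = 1.883, e^(−kt) = 0.1521.
M(122) = 19876 + (14110 − 19876) × 0.1521 = 19876 − 877.0 = 18999 t.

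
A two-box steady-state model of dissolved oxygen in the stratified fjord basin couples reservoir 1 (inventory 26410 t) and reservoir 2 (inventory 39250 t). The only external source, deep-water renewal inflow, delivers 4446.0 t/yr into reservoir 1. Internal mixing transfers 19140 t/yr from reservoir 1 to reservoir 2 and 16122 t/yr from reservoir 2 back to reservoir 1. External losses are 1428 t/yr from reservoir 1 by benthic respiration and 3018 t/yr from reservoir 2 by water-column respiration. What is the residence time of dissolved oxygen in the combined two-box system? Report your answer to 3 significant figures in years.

14.8 yr

Residence time in the combined system uses the total inventory and the total *external* removal — internal exchanges between the two boxes cancel.
M_total = 26410 + 39250 = 65660 t.
ΣF_external_out = 1428 + 3018 = 4446.0 t/yr.
τ = M_total / ΣF_ext = 65660 / 4446.0 = 14.77 yr.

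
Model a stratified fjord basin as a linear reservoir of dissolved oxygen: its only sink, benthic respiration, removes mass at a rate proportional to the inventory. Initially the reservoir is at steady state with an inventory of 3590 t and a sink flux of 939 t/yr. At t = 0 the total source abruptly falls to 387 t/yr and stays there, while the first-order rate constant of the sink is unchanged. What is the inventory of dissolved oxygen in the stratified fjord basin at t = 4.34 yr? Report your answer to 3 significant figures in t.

Residence time τ = M₀/F₀ = 3.823 yr. The eventual steady state is M_∞ = M₀·(F₁/F₀) = 3590 × 387/939 = 1479.6 t.
The anomaly ΔM(t) = M(t) − M_∞ decays as ΔM₀·e^(−t/τ) with ΔM₀ = 3590 − 1479.6 = 2110 t.
At t = 4.34 yr, e^(−t/τ) = e^(−1.135) = 0.3214, so ΔM = 678.2 t and M = 1479.6 + 678.2 = 2157.8 t.

2160 t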